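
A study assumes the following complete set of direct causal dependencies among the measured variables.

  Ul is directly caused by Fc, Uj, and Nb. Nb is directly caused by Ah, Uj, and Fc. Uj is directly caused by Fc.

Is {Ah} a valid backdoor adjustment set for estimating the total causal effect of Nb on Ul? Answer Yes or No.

Backdoor paths from Nb to Ul (paths whose first edge points into Nb):
  P1: Nb <- Fc -> Uj -> Ul
  P2: Nb <- Fc -> Ul
  P3: Nb <- Uj <- Fc -> Ul
  P4: Nb <- Uj -> Ul
Condition 1 (no descendant of Nb in the set): holds — descendants of Nb are {Ul}; none are in {Ah}.
Condition 2 (every backdoor path blocked by {Ah}):
  P1: open — no interior node is in the conditioning set.
  P2: open — no interior node is in the conditioning set.
  P3: open — no interior node is in the conditioning set.
  P4: open — no interior node is in the conditioning set.
{Ah} does not satisfy the backdoor criterion.

No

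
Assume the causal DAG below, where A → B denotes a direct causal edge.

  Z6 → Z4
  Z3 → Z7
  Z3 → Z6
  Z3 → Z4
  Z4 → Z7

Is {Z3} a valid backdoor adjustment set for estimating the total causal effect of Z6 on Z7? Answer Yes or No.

Yes

Backdoor paths from Z6 to Z7 (paths whose first edge points into Z6):
  P1: Z6 <- Z3 -> Z4 -> Z7
  P2: Z6 <- Z3 -> Z7
Condition 1 (no descendant of Z6 in the set): holds — descendants of Z6 are {Z4, Z7}; none are in {Z3}.
Condition 2 (every backdoor path blocked by {Z3}):
  P1: blocked at fork node Z3 ∈ conditioning set.
  P2: blocked at fork node Z3 ∈ conditioning set.
{Z3} satisfies the backdoor criterion.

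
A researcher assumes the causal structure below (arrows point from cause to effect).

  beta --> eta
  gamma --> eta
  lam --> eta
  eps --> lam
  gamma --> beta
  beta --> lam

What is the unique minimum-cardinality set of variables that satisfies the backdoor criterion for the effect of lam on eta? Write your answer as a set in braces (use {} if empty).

Variables eligible for adjustment (non-descendants of lam, excluding lam and eta): {beta, eps, gamma}.
Backdoor paths from lam to eta:
  P1: lam <- beta <- gamma -> eta
  P2: lam <- beta -> eta
The empty set is not sufficient: P1 (lam <- beta <- gamma -> eta) has no collider blocking it and no conditioned non-collider, so it is open.
Try {beta}:
  P1: blocked at chain node beta ∈ conditioning set.
  P2: blocked at fork node beta ∈ conditioning set.
{beta} contains no descendant of lam and blocks every backdoor path.
No other singleton works — e.g. {eps} leaves P1 open — so {beta} is the unique smallest valid adjustment set.

{beta}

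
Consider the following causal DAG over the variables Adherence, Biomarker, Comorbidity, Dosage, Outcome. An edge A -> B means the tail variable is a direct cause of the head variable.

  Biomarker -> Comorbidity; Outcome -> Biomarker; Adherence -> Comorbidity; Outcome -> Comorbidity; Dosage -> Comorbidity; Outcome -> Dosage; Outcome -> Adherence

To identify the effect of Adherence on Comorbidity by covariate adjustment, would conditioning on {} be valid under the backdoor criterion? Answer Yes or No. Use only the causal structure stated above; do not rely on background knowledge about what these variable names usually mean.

No

Backdoor paths from Adherence to Comorbidity (paths whose first edge points into Adherence):
  P1: Adherence <- Outcome -> Dosage -> Comorbidity
  P2: Adherence <- Outcome -> Biomarker -> Comorbidity
  P3: Adherence <- Outcome -> Comorbidity
Condition 1 (no descendant of Adherence in the set): holds — descendants of Adherence are {Comorbidity}; none are in {}.
Condition 2 (every backdoor path blocked by {}):
  P1: open — no interior node is in the conditioning set.
  P2: open — no interior node is in the conditioning set.
  P3: open — no interior node is in the conditioning set.
{} does not satisfy the backdoor criterion.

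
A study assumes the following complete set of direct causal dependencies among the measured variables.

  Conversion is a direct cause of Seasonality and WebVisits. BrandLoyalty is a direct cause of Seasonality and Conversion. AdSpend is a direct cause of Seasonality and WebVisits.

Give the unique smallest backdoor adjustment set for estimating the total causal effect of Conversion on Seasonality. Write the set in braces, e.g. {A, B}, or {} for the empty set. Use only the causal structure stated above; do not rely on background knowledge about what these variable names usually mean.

Variables eligible for adjustment (non-descendants of Conversion, excluding Conversion and Seasonality): {AdSpend, BrandLoyalty}.
Backdoor paths from Conversion to Seasonality:
  P1: Conversion <- BrandLoyalty -> Seasonality
The empty set is not sufficient: P1 (Conversion <- BrandLoyalty -> Seasonality) has no collider blocking it and no conditioned non-collider, so it is open.
Try {BrandLoyalty}:
  P1: blocked at fork node BrandLoyalty ∈ conditioning set.
{BrandLoyalty} contains no descendant of Conversion and blocks every backdoor path.
No other singleton works — e.g. {AdSpend} leaves P1 open — so {BrandLoyalty} is the unique smallest valid adjustment set.

{BrandLoyalty}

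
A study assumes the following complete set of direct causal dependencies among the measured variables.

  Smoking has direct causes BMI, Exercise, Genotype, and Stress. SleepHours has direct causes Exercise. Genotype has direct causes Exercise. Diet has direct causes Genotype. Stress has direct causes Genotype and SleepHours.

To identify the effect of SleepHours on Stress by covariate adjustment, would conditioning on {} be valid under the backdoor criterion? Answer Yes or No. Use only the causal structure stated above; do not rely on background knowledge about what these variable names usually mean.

Backdoor paths from SleepHours to Stress (paths whose first edge points into SleepHours):
  P1: SleepHours <- Exercise -> Genotype -> Stress
  P2: SleepHours <- Exercise -> Genotype -> Smoking <- Stress
  P3: SleepHours <- Exercise -> Smoking <- Genotype -> Stress
  P4: SleepHours <- Exercise -> Smoking <- Stress
Condition 1 (no descendant of SleepHours in the set): holds — descendants of SleepHours are {Smoking, Stress}; none are in {}.
Condition 2 (every backdoor path blocked by {}):
  P1: open — no interior node is in the conditioning set.
  P2: blocked at collider Smoking (neither it nor any descendant is in the conditioning set).
  P3: blocked at collider Smoking (neither it nor any descendant is in the conditioning set).
  P4: blocked at collider Smoking (neither it nor any descendant is in the conditioning set).
{} does not satisfy the backdoor criterion.

No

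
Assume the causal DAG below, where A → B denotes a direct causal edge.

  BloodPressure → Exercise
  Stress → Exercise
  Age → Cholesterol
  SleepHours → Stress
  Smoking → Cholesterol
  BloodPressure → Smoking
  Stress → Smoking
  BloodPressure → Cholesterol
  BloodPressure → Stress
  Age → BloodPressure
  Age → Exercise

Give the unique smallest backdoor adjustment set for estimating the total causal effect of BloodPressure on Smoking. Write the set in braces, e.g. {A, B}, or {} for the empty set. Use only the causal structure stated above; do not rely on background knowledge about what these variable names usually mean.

Variables eligible for adjustment (non-descendants of BloodPressure, excluding BloodPressure and Smoking): {Age, SleepHours}.
Backdoor paths from BloodPressure to Smoking:
  P1: BloodPressure <- Age -> Exercise <- Stress -> Smoking
  P2: BloodPressure <- Age -> Cholesterol <- Smoking
Each backdoor path contains an unconditioned collider, so every path is already blocked with the empty conditioning set:
  P1: blocked at collider Exercise (neither it nor any descendant is in the conditioning set).
  P2: blocked at collider Cholesterol (neither it nor any descendant is in the conditioning set).
The empty set is therefore the unique smallest valid set.

{}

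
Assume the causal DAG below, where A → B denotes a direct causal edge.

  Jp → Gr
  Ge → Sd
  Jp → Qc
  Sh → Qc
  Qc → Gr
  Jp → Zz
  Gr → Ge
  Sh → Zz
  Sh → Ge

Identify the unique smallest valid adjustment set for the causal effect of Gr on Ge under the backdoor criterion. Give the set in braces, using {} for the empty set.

Variables eligible for adjustment (non-descendants of Gr, excluding Gr and Ge): {Jp, Qc, Sh, Zz}.
Backdoor paths from Gr to Ge:
  P1: Gr <- Jp -> Qc <- Sh -> Ge
  P2: Gr <- Jp -> Zz <- Sh -> Ge
  P3: Gr <- Qc <- Sh -> Ge
  P4: Gr <- Qc <- Jp -> Zz <- Sh -> Ge
The empty set is not sufficient: P3 (Gr <- Qc <- Sh -> Ge) has no collider blocking it and no conditioned non-collider, so it is open.
Try {Sh}:
  P1: blocked at collider Qc (neither it nor any descendant is in the conditioning set).
  P2: blocked at collider Zz (neither it nor any descendant is in the conditioning set).
  P3: blocked at fork node Sh ∈ conditioning set.
  P4: blocked at collider Zz (neither it nor any descendant is in the conditioning set).
{Sh} contains no descendant of Gr and blocks every backdoor path.
No other singleton works — e.g. {Jp} leaves P3 open — so {Sh} is the unique smallest valid adjustment set.

{Sh}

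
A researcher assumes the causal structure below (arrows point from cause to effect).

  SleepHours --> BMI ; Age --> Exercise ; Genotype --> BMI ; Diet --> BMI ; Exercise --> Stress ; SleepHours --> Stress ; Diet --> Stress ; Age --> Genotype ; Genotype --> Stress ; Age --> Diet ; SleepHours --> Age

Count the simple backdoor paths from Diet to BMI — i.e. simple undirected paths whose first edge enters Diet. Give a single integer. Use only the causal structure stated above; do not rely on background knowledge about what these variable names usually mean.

A backdoor path from Diet to BMI is any simple undirected path whose first edge points into Diet (i.e. leaves Diet via a parent).
Parents of Diet: {Age}.
Enumerating:
  P1: Diet <- Age <- SleepHours -> Stress <- Genotype -> BMI
  P2: Diet <- Age <- SleepHours -> BMI
  P3: Diet <- Age -> Exercise -> Stress <- SleepHours -> BMI
  P4: Diet <- Age -> Exercise -> Stress <- Genotype -> BMI
  P5: Diet <- Age -> Genotype -> Stress <- SleepHours -> BMI
  P6: Diet <- Age -> Genotype -> BMI
That exhausts the simple backdoor paths. Count: 6.

6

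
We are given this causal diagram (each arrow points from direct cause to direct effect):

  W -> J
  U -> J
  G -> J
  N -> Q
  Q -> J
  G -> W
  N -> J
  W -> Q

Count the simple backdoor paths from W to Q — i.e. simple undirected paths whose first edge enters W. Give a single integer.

2

A backdoor path from W to Q is any simple undirected path whose first edge points into W (i.e. leaves W via a parent).
Parents of W: {G}.
Enumerating:
  P1: W <- G -> J <- N -> Q
  P2: W <- G -> J <- Q
That exhausts the simple backdoor paths. Count: 2.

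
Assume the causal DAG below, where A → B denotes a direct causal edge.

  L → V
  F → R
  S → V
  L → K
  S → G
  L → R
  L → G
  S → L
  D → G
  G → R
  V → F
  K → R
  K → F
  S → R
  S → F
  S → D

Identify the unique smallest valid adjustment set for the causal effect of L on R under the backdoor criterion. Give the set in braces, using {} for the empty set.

{S}

Variables eligible for adjustment (non-descendants of L, excluding L and R): {D, S}.
Backdoor paths from L to R:
  P1: L <- S -> D -> G -> R
  P2: L <- S -> G -> R
  P3: L <- S -> V -> F <- K -> R
  P4: L <- S -> V -> F -> R
  P5: L <- S -> F <- K -> R
  P6: L <- S -> F -> R
  P7: L <- S -> R
The empty set is not sufficient: P1 (L <- S -> D -> G -> R) has no collider blocking it and no conditioned non-collider, so it is open.
Try {S}:
  P1: blocked at fork node S ∈ conditioning set.
  P2: blocked at fork node S ∈ conditioning set.
  P3: blocked at fork node S ∈ conditioning set.
  P4: blocked at fork node S ∈ conditioning set.
  P5: blocked at fork node S ∈ conditioning set.
  P6: blocked at fork node S ∈ conditioning set.
  P7: blocked at fork node S ∈ conditioning set.
{S} contains no descendant of L and blocks every backdoor path.
No other singleton works — e.g. {D} leaves P2 open — so {S} is the unique smallest valid adjustment set.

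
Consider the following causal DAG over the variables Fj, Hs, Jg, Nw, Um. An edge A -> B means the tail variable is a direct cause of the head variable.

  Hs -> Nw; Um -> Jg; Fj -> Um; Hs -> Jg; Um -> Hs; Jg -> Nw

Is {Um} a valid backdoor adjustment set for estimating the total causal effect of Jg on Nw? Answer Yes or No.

No

Backdoor paths from Jg to Nw (paths whose first edge points into Jg):
  P1: Jg <- Um -> Hs -> Nw
  P2: Jg <- Hs -> Nw
Condition 1 (no descendant of Jg in the set): holds — descendants of Jg are {Nw}; none are in {Um}.
Condition 2 (every backdoor path blocked by {Um}):
  P1: blocked at fork node Um ∈ conditioning set.
  P2: open — no interior node is in the conditioning set.
{Um} does not satisfy the backdoor criterion.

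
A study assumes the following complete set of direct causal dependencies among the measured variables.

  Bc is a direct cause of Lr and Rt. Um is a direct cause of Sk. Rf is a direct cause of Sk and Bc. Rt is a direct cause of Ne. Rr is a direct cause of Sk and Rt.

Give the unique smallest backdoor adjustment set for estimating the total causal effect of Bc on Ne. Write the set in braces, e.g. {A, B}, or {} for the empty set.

Variables eligible for adjustment (non-descendants of Bc, excluding Bc and Ne): {Rf, Rr, Sk, Um}.
Backdoor paths from Bc to Ne:
  P1: Bc <- Rf -> Sk <- Rr -> Rt -> Ne
Each backdoor path contains an unconditioned collider, so every path is already blocked with the empty conditioning set:
  P1: blocked at collider Sk (neither it nor any descendant is in the conditioning set).
The empty set is therefore the unique smallest valid set.

{}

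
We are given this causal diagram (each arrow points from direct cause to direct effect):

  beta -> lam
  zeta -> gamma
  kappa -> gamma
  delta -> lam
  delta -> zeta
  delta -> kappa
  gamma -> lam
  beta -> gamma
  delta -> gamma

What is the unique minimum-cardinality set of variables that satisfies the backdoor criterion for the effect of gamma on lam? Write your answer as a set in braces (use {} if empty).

Variables eligible for adjustment (non-descendants of gamma, excluding gamma and lam): {beta, delta, kappa, zeta}.
Backdoor paths from gamma to lam:
  P1: gamma <- beta -> lam
  P2: gamma <- delta -> lam
  P3: gamma <- kappa <- delta -> lam
  P4: gamma <- zeta <- delta -> lam
The empty set is not sufficient: P1 (gamma <- beta -> lam) has no collider blocking it and no conditioned non-collider, so it is open.
Try {beta, delta}:
  P1: blocked at fork node beta ∈ conditioning set.
  P2: blocked at fork node delta ∈ conditioning set.
  P3: blocked at fork node delta ∈ conditioning set.
  P4: blocked at fork node delta ∈ conditioning set.
{beta, delta} contains no descendant of gamma and blocks every backdoor path.
Every element of {beta, delta} is needed (dropping beta leaves P1 open; dropping delta leaves P2 open), so no proper subset is valid.
Among all size-2 subsets of the eligible variables, only {beta, delta} blocks every backdoor path, so it is the unique smallest valid adjustment set.

{beta, delta}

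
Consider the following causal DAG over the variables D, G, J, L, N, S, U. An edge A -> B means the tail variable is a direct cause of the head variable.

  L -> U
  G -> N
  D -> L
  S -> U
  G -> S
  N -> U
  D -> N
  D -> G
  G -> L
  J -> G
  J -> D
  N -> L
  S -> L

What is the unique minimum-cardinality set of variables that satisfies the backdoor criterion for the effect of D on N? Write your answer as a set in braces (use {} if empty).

Variables eligible for adjustment (non-descendants of D, excluding D and N): {J}.
Backdoor paths from D to N:
  P1: D <- J -> G -> S -> L <- N
  P2: D <- J -> G -> S -> L -> U <- N
  P3: D <- J -> G -> S -> U <- N
  P4: D <- J -> G -> S -> U <- L <- N
  P5: D <- J -> G -> N
  P6: D <- J -> G -> L <- S -> U <- N
  P7: D <- J -> G -> L <- N
  P8: D <- J -> G -> L -> U <- N
The empty set is not sufficient: P5 (D <- J -> G -> N) has no collider blocking it and no conditioned non-collider, so it is open.
Try {J}:
  P1: blocked at fork node J ∈ conditioning set.
  P2: blocked at fork node J ∈ conditioning set.
  P3: blocked at fork node J ∈ conditioning set.
  P4: blocked at fork node J ∈ conditioning set.
  P5: blocked at fork node J ∈ conditioning set.
  P6: blocked at fork node J ∈ conditioning set.
  P7: blocked at fork node J ∈ conditioning set.
  P8: blocked at fork node J ∈ conditioning set.
{J} contains no descendant of D and blocks every backdoor path.
{J} is the unique smallest valid adjustment set.

{J}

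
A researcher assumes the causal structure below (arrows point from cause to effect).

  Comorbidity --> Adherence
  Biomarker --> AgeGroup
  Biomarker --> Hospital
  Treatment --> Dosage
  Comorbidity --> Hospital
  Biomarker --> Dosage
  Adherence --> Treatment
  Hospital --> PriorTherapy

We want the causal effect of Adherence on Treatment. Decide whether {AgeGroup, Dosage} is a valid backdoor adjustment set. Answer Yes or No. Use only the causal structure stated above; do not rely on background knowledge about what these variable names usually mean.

No

Backdoor paths from Adherence to Treatment (paths whose first edge points into Adherence):
  P1: Adherence <- Comorbidity -> Hospital <- Biomarker -> Dosage <- Treatment
Condition 1 (no descendant of Adherence in the set): FAILS — Dosage is a descendant of Adherence.
Condition 2 (every backdoor path blocked by {AgeGroup, Dosage}):
  P1: blocked at collider Hospital (neither it nor any descendant is in the conditioning set).
{AgeGroup, Dosage} does not satisfy the backdoor criterion.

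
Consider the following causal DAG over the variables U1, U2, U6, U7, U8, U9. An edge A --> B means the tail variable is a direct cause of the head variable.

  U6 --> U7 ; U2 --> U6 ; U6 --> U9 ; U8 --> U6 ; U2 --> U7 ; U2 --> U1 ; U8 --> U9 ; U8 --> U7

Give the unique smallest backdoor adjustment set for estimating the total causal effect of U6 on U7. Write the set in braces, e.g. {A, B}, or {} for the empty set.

Variables eligible for adjustment (non-descendants of U6, excluding U6 and U7): {U1, U2, U8}.
Backdoor paths from U6 to U7:
  P1: U6 <- U2 -> U7
  P2: U6 <- U8 -> U7
The empty set is not sufficient: P1 (U6 <- U2 -> U7) has no collider blocking it and no conditioned non-collider, so it is open.
Try {U2, U8}:
  P1: blocked at fork node U2 ∈ conditioning set.
  P2: blocked at fork node U8 ∈ conditioning set.
{U2, U8} contains no descendant of U6 and blocks every backdoor path.
Every element of {U2, U8} is needed (dropping U2 leaves P1 open; dropping U8 leaves P2 open), so no proper subset is valid.
Among all size-2 subsets of the eligible variables, only {U2, U8} blocks every backdoor path, so it is the unique smallest valid adjustment set.

{U2, U8}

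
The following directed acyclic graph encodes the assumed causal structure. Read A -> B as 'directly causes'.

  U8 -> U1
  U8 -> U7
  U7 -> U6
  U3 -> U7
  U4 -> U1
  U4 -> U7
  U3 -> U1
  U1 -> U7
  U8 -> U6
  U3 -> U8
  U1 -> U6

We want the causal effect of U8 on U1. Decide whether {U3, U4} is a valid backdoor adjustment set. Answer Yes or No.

Backdoor paths from U8 to U1 (paths whose first edge points into U8):
  P1: U8 <- U3 -> U1
  P2: U8 <- U3 -> U7 <- U4 -> U1
  P3: U8 <- U3 -> U7 <- U1
  P4: U8 <- U3 -> U7 -> U6 <- U1
Condition 1 (no descendant of U8 in the set): holds — descendants of U8 are {U1, U6, U7}; none are in {U3, U4}.
Condition 2 (every backdoor path blocked by {U3, U4}):
  P1: blocked at fork node U3 ∈ conditioning set.
  P2: blocked at fork node U3 ∈ conditioning set.
  P3: blocked at fork node U3 ∈ conditioning set.
  P4: blocked at fork node U3 ∈ conditioning set.
{U3, U4} satisfies the backdoor criterion.

Yes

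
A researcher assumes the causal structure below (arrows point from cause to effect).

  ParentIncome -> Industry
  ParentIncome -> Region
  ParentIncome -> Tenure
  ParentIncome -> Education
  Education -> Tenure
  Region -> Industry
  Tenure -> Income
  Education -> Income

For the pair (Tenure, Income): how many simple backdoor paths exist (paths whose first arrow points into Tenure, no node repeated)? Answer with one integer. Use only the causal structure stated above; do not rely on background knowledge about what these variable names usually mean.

2

A backdoor path from Tenure to Income is any simple undirected path whose first edge points into Tenure (i.e. leaves Tenure via a parent).
Parents of Tenure: {Education, ParentIncome}.
Enumerating:
  P1: Tenure <- ParentIncome -> Education -> Income
  P2: Tenure <- Education -> Income
That exhausts the simple backdoor paths. Count: 2.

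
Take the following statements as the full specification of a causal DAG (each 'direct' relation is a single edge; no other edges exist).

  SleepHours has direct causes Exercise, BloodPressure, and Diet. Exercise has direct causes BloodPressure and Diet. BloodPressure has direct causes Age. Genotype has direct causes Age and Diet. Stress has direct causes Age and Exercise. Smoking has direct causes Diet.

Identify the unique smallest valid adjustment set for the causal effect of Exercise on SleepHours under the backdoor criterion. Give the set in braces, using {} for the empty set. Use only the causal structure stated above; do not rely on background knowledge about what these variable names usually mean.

{BloodPressure, Diet}

Variables eligible for adjustment (non-descendants of Exercise, excluding Exercise and SleepHours): {Age, BloodPressure, Diet, Genotype, Smoking}.
Backdoor paths from Exercise to SleepHours:
  P1: Exercise <- Diet -> SleepHours
  P2: Exercise <- Diet -> Genotype <- Age -> BloodPressure -> SleepHours
  P3: Exercise <- BloodPressure <- Age -> Genotype <- Diet -> SleepHours
  P4: Exercise <- BloodPressure -> SleepHours
The empty set is not sufficient: P1 (Exercise <- Diet -> SleepHours) has no collider blocking it and no conditioned non-collider, so it is open.
Try {BloodPressure, Diet}:
  P1: blocked at fork node Diet ∈ conditioning set.
  P2: blocked at fork node Diet ∈ conditioning set.
  P3: blocked at chain node BloodPressure ∈ conditioning set.
  P4: blocked at fork node BloodPressure ∈ conditioning set.
{BloodPressure, Diet} contains no descendant of Exercise and blocks every backdoor path.
Every element of {BloodPressure, Diet} is needed (dropping BloodPressure leaves P4 open; dropping Diet leaves P1 open), so no proper subset is valid.
Among all size-2 subsets of the eligible variables, only {BloodPressure, Diet} blocks every backdoor path, so it is the unique smallest valid adjustment set.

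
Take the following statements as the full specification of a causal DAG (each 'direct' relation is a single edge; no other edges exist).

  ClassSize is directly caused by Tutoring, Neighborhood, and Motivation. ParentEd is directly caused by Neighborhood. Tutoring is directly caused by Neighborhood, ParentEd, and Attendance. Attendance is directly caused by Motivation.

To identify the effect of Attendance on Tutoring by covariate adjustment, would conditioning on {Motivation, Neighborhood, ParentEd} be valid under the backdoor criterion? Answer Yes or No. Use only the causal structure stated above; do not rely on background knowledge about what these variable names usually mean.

Backdoor paths from Attendance to Tutoring (paths whose first edge points into Attendance):
  P1: Attendance <- Motivation -> ClassSize <- Neighborhood -> ParentEd -> Tutoring
  P2: Attendance <- Motivation -> ClassSize <- Neighborhood -> Tutoring
  P3: Attendance <- Motivation -> ClassSize <- Tutoring
Condition 1 (no descendant of Attendance in the set): holds — descendants of Attendance are {ClassSize, Tutoring}; none are in {Motivation, Neighborhood, ParentEd}.
Condition 2 (every backdoor path blocked by {Motivation, Neighborhood, ParentEd}):
  P1: blocked at fork node Motivation ∈ conditioning set.
  P2: blocked at fork node Motivation ∈ conditioning set.
  P3: blocked at fork node Motivation ∈ conditioning set.
{Motivation, Neighborhood, ParentEd} satisfies the backdoor criterion.

Yes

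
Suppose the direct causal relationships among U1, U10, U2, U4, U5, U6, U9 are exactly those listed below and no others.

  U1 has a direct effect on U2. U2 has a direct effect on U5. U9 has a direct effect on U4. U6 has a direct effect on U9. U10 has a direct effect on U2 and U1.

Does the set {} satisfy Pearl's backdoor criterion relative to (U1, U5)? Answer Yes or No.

Backdoor paths from U1 to U5 (paths whose first edge points into U1):
  P1: U1 <- U10 -> U2 -> U5
Condition 1 (no descendant of U1 in the set): holds — descendants of U1 are {U2, U5}; none are in {}.
Condition 2 (every backdoor path blocked by {}):
  P1: open — no interior node is in the conditioning set.
{} does not satisfy the backdoor criterion.

No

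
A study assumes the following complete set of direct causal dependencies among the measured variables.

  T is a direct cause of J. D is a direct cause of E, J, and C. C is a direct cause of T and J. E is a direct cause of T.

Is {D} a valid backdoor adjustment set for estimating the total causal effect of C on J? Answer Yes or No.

Backdoor paths from C to J (paths whose first edge points into C):
  P1: C <- D -> E -> T -> J
  P2: C <- D -> J
Condition 1 (no descendant of C in the set): holds — descendants of C are {J, T}; none are in {D}.
Condition 2 (every backdoor path blocked by {D}):
  P1: blocked at fork node D ∈ conditioning set.
  P2: blocked at fork node D ∈ conditioning set.
{D} satisfies the backdoor criterion.

Yes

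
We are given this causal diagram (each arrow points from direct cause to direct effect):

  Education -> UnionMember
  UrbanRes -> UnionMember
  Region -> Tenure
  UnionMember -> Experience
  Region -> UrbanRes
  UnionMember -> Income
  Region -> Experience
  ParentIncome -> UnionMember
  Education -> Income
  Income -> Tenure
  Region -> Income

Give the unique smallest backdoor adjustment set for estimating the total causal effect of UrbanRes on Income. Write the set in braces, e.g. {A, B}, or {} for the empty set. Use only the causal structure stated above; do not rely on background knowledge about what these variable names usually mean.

Variables eligible for adjustment (non-descendants of UrbanRes, excluding UrbanRes and Income): {Education, ParentIncome, Region}.
Backdoor paths from UrbanRes to Income:
  P1: UrbanRes <- Region -> Experience <- UnionMember <- Education -> Income
  P2: UrbanRes <- Region -> Experience <- UnionMember -> Income
  P3: UrbanRes <- Region -> Income
  P4: UrbanRes <- Region -> Tenure <- Income
The empty set is not sufficient: P3 (UrbanRes <- Region -> Income) has no collider blocking it and no conditioned non-collider, so it is open.
Try {Region}:
  P1: blocked at fork node Region ∈ conditioning set.
  P2: blocked at fork node Region ∈ conditioning set.
  P3: blocked at fork node Region ∈ conditioning set.
  P4: blocked at fork node Region ∈ conditioning set.
{Region} contains no descendant of UrbanRes and blocks every backdoor path.
No other singleton works — e.g. {ParentIncome} leaves P3 open — so {Region} is the unique smallest valid adjustment set.

{Region}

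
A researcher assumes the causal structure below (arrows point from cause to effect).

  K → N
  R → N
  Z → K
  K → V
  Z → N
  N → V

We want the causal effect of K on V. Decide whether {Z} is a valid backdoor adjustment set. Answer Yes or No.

Backdoor paths from K to V (paths whose first edge points into K):
  P1: K <- Z -> N -> V
Condition 1 (no descendant of K in the set): holds — descendants of K are {N, V}; none are in {Z}.
Condition 2 (every backdoor path blocked by {Z}):
  P1: blocked at fork node Z ∈ conditioning set.
{Z} satisfies the backdoor criterion.

Yes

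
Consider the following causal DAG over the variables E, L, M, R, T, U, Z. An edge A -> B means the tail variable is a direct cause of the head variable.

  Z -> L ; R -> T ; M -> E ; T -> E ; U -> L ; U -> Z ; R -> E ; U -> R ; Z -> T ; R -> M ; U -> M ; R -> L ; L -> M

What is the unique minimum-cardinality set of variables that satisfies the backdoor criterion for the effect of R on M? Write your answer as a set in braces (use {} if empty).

{U}

Variables eligible for adjustment (non-descendants of R, excluding R and M): {U, Z}.
Backdoor paths from R to M:
  P1: R <- U -> Z -> L -> M
  P2: R <- U -> Z -> T -> E <- M
  P3: R <- U -> L <- Z -> T -> E <- M
  P4: R <- U -> L -> M
  P5: R <- U -> M
The empty set is not sufficient: P1 (R <- U -> Z -> L -> M) has no collider blocking it and no conditioned non-collider, so it is open.
Try {U}:
  P1: blocked at fork node U ∈ conditioning set.
  P2: blocked at fork node U ∈ conditioning set.
  P3: blocked at fork node U ∈ conditioning set.
  P4: blocked at fork node U ∈ conditioning set.
  P5: blocked at fork node U ∈ conditioning set.
{U} contains no descendant of R and blocks every backdoor path.
No other singleton works — e.g. {Z} leaves P4 open — so {U} is the unique smallest valid adjustment set.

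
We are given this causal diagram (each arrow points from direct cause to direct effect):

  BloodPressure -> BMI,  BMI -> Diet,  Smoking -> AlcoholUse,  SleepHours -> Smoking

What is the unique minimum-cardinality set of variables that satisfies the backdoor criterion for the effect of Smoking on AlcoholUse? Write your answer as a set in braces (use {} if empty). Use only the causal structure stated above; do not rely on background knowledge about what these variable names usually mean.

Variables eligible for adjustment (non-descendants of Smoking, excluding Smoking and AlcoholUse): {BMI, BloodPressure, Diet, SleepHours}.
Backdoor paths from Smoking to AlcoholUse:
  (none)
With no backdoor paths the empty set already satisfies the criterion, and it is trivially minimal.

{}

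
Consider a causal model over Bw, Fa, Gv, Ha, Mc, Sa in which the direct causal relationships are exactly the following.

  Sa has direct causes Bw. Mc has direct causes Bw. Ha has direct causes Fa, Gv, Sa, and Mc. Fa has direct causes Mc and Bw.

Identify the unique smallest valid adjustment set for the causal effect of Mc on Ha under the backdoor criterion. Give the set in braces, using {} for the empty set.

Variables eligible for adjustment (non-descendants of Mc, excluding Mc and Ha): {Bw, Gv, Sa}.
Backdoor paths from Mc to Ha:
  P1: Mc <- Bw -> Sa -> Ha
  P2: Mc <- Bw -> Fa -> Ha
The empty set is not sufficient: P1 (Mc <- Bw -> Sa -> Ha) has no collider blocking it and no conditioned non-collider, so it is open.
Try {Bw}:
  P1: blocked at fork node Bw ∈ conditioning set.
  P2: blocked at fork node Bw ∈ conditioning set.
{Bw} contains no descendant of Mc and blocks every backdoor path.
No other singleton works — e.g. {Gv} leaves P1 open — so {Bw} is the unique smallest valid adjustment set.

{Bw}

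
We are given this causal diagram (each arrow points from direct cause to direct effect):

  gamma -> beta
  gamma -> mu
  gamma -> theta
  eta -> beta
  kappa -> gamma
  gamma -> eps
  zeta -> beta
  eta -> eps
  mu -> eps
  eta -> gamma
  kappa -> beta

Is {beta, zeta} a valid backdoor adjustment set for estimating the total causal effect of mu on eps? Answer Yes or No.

Backdoor paths from mu to eps (paths whose first edge points into mu):
  P1: mu <- gamma <- eta -> eps
  P2: mu <- gamma <- kappa -> beta <- eta -> eps
  P3: mu <- gamma -> eps
  P4: mu <- gamma -> beta <- eta -> eps
Condition 1 (no descendant of mu in the set): holds — descendants of mu are {eps}; none are in {beta, zeta}.
Condition 2 (every backdoor path blocked by {beta, zeta}):
  P1: open — no interior node is in the conditioning set.
  P2: open — collider(s) beta are conditioned on (or have a conditioned descendant) and no non-collider on the path is in the set.
  P3: open — no interior node is in the conditioning set.
  P4: open — collider(s) beta are conditioned on (or have a conditioned descendant) and no non-collider on the path is in the set.
{beta, zeta} does not satisfy the backdoor criterion.

No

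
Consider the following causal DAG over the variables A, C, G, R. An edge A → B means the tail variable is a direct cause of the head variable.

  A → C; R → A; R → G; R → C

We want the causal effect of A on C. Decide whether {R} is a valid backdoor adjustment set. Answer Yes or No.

Backdoor paths from A to C (paths whose first edge points into A):
  P1: A <- R -> C
Condition 1 (no descendant of A in the set): holds — descendants of A are {C}; none are in {R}.
Condition 2 (every backdoor path blocked by {R}):
  P1: blocked at fork node R ∈ conditioning set.
{R} satisfies the backdoor criterion.

Yes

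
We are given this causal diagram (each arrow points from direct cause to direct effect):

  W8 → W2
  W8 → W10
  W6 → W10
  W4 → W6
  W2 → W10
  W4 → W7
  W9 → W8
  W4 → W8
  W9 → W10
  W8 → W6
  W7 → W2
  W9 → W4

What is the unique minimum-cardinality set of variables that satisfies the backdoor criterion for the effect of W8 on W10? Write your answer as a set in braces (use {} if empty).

Variables eligible for adjustment (non-descendants of W8, excluding W8 and W10): {W4, W7, W9}.
Backdoor paths from W8 to W10:
  P1: W8 <- W9 -> W4 -> W7 -> W2 -> W10
  P2: W8 <- W9 -> W4 -> W6 -> W10
  P3: W8 <- W9 -> W10
  P4: W8 <- W4 <- W9 -> W10
  P5: W8 <- W4 -> W7 -> W2 -> W10
  P6: W8 <- W4 -> W6 -> W10
The empty set is not sufficient: P1 (W8 <- W9 -> W4 -> W7 -> W2 -> W10) has no collider blocking it and no conditioned non-collider, so it is open.
Try {W4, W9}:
  P1: blocked at fork node W9 ∈ conditioning set.
  P2: blocked at fork node W9 ∈ conditioning set.
  P3: blocked at fork node W9 ∈ conditioning set.
  P4: blocked at chain node W4 ∈ conditioning set.
  P5: blocked at fork node W4 ∈ conditioning set.
  P6: blocked at fork node W4 ∈ conditioning set.
{W4, W9} contains no descendant of W8 and blocks every backdoor path.
Every element of {W4, W9} is needed (dropping W4 leaves P5 open; dropping W9 leaves P3 open), so no proper subset is valid.
Among all size-2 subsets of the eligible variables, only {W4, W9} blocks every backdoor path, so it is the unique smallest valid adjustment set.

{W4, W9}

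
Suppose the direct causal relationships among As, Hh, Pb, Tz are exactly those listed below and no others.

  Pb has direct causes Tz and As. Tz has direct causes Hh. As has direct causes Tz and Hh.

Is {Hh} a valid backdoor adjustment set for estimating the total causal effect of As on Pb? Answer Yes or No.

Backdoor paths from As to Pb (paths whose first edge points into As):
  P1: As <- Hh -> Tz -> Pb
  P2: As <- Tz -> Pb
Condition 1 (no descendant of As in the set): holds — descendants of As are {Pb}; none are in {Hh}.
Condition 2 (every backdoor path blocked by {Hh}):
  P1: blocked at fork node Hh ∈ conditioning set.
  P2: open — no interior node is in the conditioning set.
{Hh} does not satisfy the backdoor criterion.

No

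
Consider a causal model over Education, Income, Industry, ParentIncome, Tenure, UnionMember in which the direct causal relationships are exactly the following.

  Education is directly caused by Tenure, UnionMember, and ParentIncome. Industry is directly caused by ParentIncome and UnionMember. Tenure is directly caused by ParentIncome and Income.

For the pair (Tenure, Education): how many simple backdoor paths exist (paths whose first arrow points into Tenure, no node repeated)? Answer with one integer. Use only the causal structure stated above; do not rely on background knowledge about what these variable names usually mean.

2

A backdoor path from Tenure to Education is any simple undirected path whose first edge points into Tenure (i.e. leaves Tenure via a parent).
Parents of Tenure: {Income, ParentIncome}.
Enumerating:
  P1: Tenure <- ParentIncome -> Education
  P2: Tenure <- ParentIncome -> Industry <- UnionMember -> Education
That exhausts the simple backdoor paths. Count: 2.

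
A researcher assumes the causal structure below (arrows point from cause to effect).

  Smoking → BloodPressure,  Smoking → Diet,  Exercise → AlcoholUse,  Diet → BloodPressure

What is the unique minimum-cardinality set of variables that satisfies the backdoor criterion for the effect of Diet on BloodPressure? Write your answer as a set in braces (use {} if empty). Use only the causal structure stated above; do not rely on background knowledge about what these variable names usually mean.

Variables eligible for adjustment (non-descendants of Diet, excluding Diet and BloodPressure): {AlcoholUse, Exercise, Smoking}.
Backdoor paths from Diet to BloodPressure:
  P1: Diet <- Smoking -> BloodPressure
The empty set is not sufficient: P1 (Diet <- Smoking -> BloodPressure) has no collider blocking it and no conditioned non-collider, so it is open.
Try {Smoking}:
  P1: blocked at fork node Smoking ∈ conditioning set.
{Smoking} contains no descendant of Diet and blocks every backdoor path.
No other singleton works — e.g. {Exercise} leaves P1 open — so {Smoking} is the unique smallest valid adjustment set.

{Smoking}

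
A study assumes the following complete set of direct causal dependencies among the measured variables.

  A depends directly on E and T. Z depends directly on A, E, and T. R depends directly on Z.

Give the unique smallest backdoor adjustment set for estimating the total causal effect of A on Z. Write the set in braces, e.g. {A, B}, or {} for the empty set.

Variables eligible for adjustment (non-descendants of A, excluding A and Z): {E, T}.
Backdoor paths from A to Z:
  P1: A <- T -> Z
  P2: A <- E -> Z
The empty set is not sufficient: P1 (A <- T -> Z) has no collider blocking it and no conditioned non-collider, so it is open.
Try {E, T}:
  P1: blocked at fork node T ∈ conditioning set.
  P2: blocked at fork node E ∈ conditioning set.
{E, T} contains no descendant of A and blocks every backdoor path.
Every element of {E, T} is needed (dropping E leaves P2 open; dropping T leaves P1 open), so no proper subset is valid.
Among all size-2 subsets of the eligible variables, only {E, T} blocks every backdoor path, so it is the unique smallest valid adjustment set.

{E, T}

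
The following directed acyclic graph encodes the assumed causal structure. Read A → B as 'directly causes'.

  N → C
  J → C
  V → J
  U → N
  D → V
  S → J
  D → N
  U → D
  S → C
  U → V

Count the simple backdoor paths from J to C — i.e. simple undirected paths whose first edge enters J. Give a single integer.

A backdoor path from J to C is any simple undirected path whose first edge points into J (i.e. leaves J via a parent).
Parents of J: {S, V}.
Enumerating:
  P1: J <- S -> C
  P2: J <- V <- U -> D -> N -> C
  P3: J <- V <- U -> N -> C
  P4: J <- V <- D <- U -> N -> C
  P5: J <- V <- D -> N -> C
That exhausts the simple backdoor paths. Count: 5.

5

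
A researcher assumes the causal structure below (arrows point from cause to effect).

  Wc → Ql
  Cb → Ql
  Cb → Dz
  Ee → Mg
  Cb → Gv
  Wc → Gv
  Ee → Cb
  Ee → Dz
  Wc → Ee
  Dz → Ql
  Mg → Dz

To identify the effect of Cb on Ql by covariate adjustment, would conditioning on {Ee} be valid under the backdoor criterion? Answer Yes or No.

Backdoor paths from Cb to Ql (paths whose first edge points into Cb):
  P1: Cb <- Ee <- Wc -> Ql
  P2: Cb <- Ee -> Mg -> Dz -> Ql
  P3: Cb <- Ee -> Dz -> Ql
Condition 1 (no descendant of Cb in the set): holds — descendants of Cb are {Dz, Gv, Ql}; none are in {Ee}.
Condition 2 (every backdoor path blocked by {Ee}):
  P1: blocked at chain node Ee ∈ conditioning set.
  P2: blocked at fork node Ee ∈ conditioning set.
  P3: blocked at fork node Ee ∈ conditioning set.
{Ee} satisfies the backdoor criterion.

Yes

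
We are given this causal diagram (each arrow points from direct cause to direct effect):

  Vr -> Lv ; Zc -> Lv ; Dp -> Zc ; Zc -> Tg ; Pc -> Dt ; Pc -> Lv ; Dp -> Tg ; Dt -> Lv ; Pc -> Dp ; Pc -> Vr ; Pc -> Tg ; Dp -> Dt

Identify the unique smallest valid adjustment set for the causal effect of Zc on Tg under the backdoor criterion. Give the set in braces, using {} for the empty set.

Variables eligible for adjustment (non-descendants of Zc, excluding Zc and Tg): {Dp, Dt, Pc, Vr}.
Backdoor paths from Zc to Tg:
  P1: Zc <- Dp <- Pc -> Tg
  P2: Zc <- Dp -> Dt <- Pc -> Tg
  P3: Zc <- Dp -> Dt -> Lv <- Pc -> Tg
  P4: Zc <- Dp -> Dt -> Lv <- Vr <- Pc -> Tg
  P5: Zc <- Dp -> Tg
The empty set is not sufficient: P1 (Zc <- Dp <- Pc -> Tg) has no collider blocking it and no conditioned non-collider, so it is open.
Try {Dp}:
  P1: blocked at chain node Dp ∈ conditioning set.
  P2: blocked at fork node Dp ∈ conditioning set.
  P3: blocked at fork node Dp ∈ conditioning set.
  P4: blocked at fork node Dp ∈ conditioning set.
  P5: blocked at fork node Dp ∈ conditioning set.
{Dp} contains no descendant of Zc and blocks every backdoor path.
No other singleton works — e.g. {Pc} leaves P5 open — so {Dp} is the unique smallest valid adjustment set.

{Dp}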